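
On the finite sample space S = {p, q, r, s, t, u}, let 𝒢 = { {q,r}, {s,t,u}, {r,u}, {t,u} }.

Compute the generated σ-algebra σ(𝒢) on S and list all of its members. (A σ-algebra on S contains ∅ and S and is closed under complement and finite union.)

Take S₀ = 𝒢 ∪ {∅, S} = { ∅, {q,r}, {r,u}, {t,u}, {s,t,u}, S }.
Step 1: 9 new —
  {p,q,r}  = {s,t,u}ᶜ
  {q,r,u}  = {q,r} ∪ {r,u}
  {r,t,u}  = {t,u} ∪ {r,u}
  {p,q,r,s}  = {t,u}ᶜ
  {p,q,s,t}  = {r,u}ᶜ
  {p,s,t,u}  = {q,r}ᶜ
  {q,r,t,u}  = {q,r} ∪ {t,u}
  {r,s,t,u}  = {r,u} ∪ {s,t,u}
  {q,r,s,t,u}  = {q,r} ∪ {s,t,u}
  [15 total]
Step 2 (11 new):
  {p}  = {q,r,s,t,u}ᶜ
  {p,q}  = {r,s,t,u}ᶜ
  {p,s}  = {q,r,t,u}ᶜ
  {p,q,s}  = {r,t,u}ᶜ
  {p,s,t}  = {q,r,u}ᶜ
  {p,q,r,u}  = {p,q,r} ∪ {q,r,u}
  {p,q,r,s,t}  = {p,q,r} ∪ {p,q,s,t}
  {p,q,r,s,u}  = {q,r,u} ∪ {p,q,r,s}
  {p,q,r,t,u}  = {p,q,r} ∪ {t,u}
  {p,q,s,t,u}  = {t,u} ∪ {p,q,s,t}
  {p,r,s,t,u}  = {r,s,t,u} ∪ {p,s,t,u}
  [26 total]
Step 3: 11 new —
  {q}  = {p,r,s,t,u}ᶜ
  {r}  = {p,q,s,t,u}ᶜ
  {s}  = {p,q,r,t,u}ᶜ
  {t}  = {p,q,r,s,u}ᶜ
  {u}  = {p,q,r,s,t}ᶜ
  {s,t}  = {p,q,r,u}ᶜ
  {p,r,u}  = {r,u} ∪ {p}
  {p,t,u}  = {t,u} ∪ {p}
  {p,q,t,u}  = {t,u} ∪ {p,q}
  {p,r,s,u}  = {p,s} ∪ {r,u}
  {p,r,t,u}  = {r,t,u} ∪ {p}
  [37 total]
Step 4. New:
  {p,r}  = {p} ∪ {r}
  {p,t}  = {p} ∪ {t}
  {p,u}  = {p} ∪ {u}
  {q,s}  = {p,r,t,u}ᶜ
  {q,t}  = {p,r,s,u}ᶜ
  {q,u}  = {q} ∪ {u}
  {r,s}  = {p,q,t,u}ᶜ
  {r,t}  = {t} ∪ {r}
  {s,u}  = {u} ∪ {s}
  {p,q,t}  = {p,q} ∪ {t}
  {p,q,u}  = {p,q} ∪ {u}
  {p,r,s}  = {r} ∪ {p,s}
  {p,s,u}  = {u} ∪ {p,s}
  {q,r,s}  = {p,t,u}ᶜ
  {q,r,t}  = {t} ∪ {q,r}
  {q,s,t}  = {p,r,u}ᶜ
  {q,t,u}  = {t,u} ∪ {q}
  {r,s,t}  = {s,t} ∪ {r}
  {r,s,u}  = {r,u} ∪ {s}
  {p,q,r,t}  = {p,q,r} ∪ {t}
  {p,q,s,u}  = {u} ∪ {p,q,s}
  {p,r,s,t}  = {p,s,t} ∪ {r}
  {q,r,s,t}  = {s,t} ∪ {q,r}
  {q,r,s,u}  = {q,r,u} ∪ {s}
  {q,s,t,u}  = {q} ∪ {s,t,u}
  [62 total]
Step 5 (2 new):
  {p,r,t}  = {p,r} ∪ {p,t}
  {q,s,u}  = {q} ∪ {s,u}
  [64 total]
Step 6 adds nothing — fixpoint reached.

Therefore σ(𝒢) = { ∅, {p}, {q}, {r}, {s}, {t}, {u}, {p,q}, {p,r}, {p,s}, {p,t}, {p,u}, {q,r}, {q,s}, {q,t}, {q,u}, {r,s}, {r,t}, {r,u}, {s,t}, {s,u}, {t,u}, {p,q,r}, {p,q,s}, {p,q,t}, {p,q,u}, {p,r,s}, {p,r,t}, {p,r,u}, {p,s,t}, {p,s,u}, {p,t,u}, {q,r,s}, {q,r,t}, {q,r,u}, {q,s,t}, {q,s,u}, {q,t,u}, {r,s,t}, {r,s,u}, {r,t,u}, {s,t,u}, {p,q,r,s}, {p,q,r,t}, {p,q,r,u}, {p,q,s,t}, {p,q,s,u}, {p,q,t,u}, {p,r,s,t}, {p,r,s,u}, {p,r,t,u}, {p,s,t,u}, {q,r,s,t}, {q,r,s,u}, {q,r,t,u}, {q,s,t,u}, {r,s,t,u}, {p,q,r,s,t}, {p,q,r,s,u}, {p,q,r,t,u}, {p,q,s,t,u}, {p,r,s,t,u}, {q,r,s,t,u}, S } (|σ(𝒢)| = 64).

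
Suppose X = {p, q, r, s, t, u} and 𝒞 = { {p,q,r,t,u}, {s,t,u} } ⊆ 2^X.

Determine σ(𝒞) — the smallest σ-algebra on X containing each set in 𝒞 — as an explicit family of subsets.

Begin from { {}, {s,t,u}, {p,q,r,t,u}, X } (that is, 𝒞 plus ∅ and X).
Step 1: +2 →
  {s}  = {p,q,r,t,u}ᶜ
  {p,q,r}  = {s,t,u}ᶜ
  — 6 sets.
Step 2 (1 new):
  {p,q,r,s}  = {p,q,r} ∪ {s}
  — 7 sets.
Step 3: 1 new —
  {t,u}  = {p,q,r,s}ᶜ
  — 8 sets.
Step 4: closed — nothing new.

|σ(𝒞)| = 8.  σ(𝒞) = { {}, {s}, {t,u}, {p,q,r}, {s,t,u}, {p,q,r,s}, {p,q,r,t,u}, X }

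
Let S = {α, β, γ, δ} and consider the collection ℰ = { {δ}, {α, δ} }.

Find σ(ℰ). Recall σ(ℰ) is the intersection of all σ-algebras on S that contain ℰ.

Begin from { {}, {δ}, {α, δ}, S } (that is, ℰ plus ∅ and S).
Iteration 1: +2 →
  {β, γ}  = ᶜ of {α, δ}
  {α, β, γ}  = ᶜ of {δ}
  — 6 sets.
Iteration 2: 1 new —
  {β, γ, δ}  = {β, γ} ∪ {δ}
  — 7 sets.
Iteration 3: 1 new —
  {α}  = ᶜ of {β, γ, δ}
  — 8 sets.
Iteration 4: stable.

Therefore σ(ℰ) = { {}, {α}, {δ}, {α, δ}, {β, γ}, {α, β, γ}, {β, γ, δ}, S } (|σ(ℰ)| = 8).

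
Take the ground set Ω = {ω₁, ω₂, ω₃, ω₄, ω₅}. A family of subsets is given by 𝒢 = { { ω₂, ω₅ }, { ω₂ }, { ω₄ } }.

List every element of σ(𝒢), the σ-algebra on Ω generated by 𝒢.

Seed the family with 𝒢 together with ∅ and Ω: { {}, { ω₂ }, { ω₄ }, { ω₂, ω₅ }, Ω }.
Iteration 1. New:
  { ω₂, ω₄ }  = { ω₄ } ∪ { ω₂ }
  { ω₁, ω₃, ω₄ }  = complement { ω₂, ω₅ }
  { ω₂, ω₄, ω₅ }  = { ω₂, ω₅ } ∪ { ω₄ }
  { ω₁, ω₂, ω₃, ω₅ }  = complement { ω₄ }
  { ω₁, ω₃, ω₄, ω₅ }  = complement { ω₂ }
  [10 total]
Iteration 2 (3 new):
  { ω₁, ω₃ }  = complement { ω₂, ω₄, ω₅ }
  { ω₁, ω₃, ω₅ }  = complement { ω₂, ω₄ }
  { ω₁, ω₂, ω₃, ω₄ }  = { ω₂ } ∪ { ω₁, ω₃, ω₄ }
  [13 total]
Iteration 3 adds 2:
  { ω₅ }  = complement { ω₁, ω₂, ω₃, ω₄ }
  { ω₁, ω₂, ω₃ }  = { ω₁, ω₃ } ∪ { ω₂ }
  [15 total]
Iteration 4 (1 new):
  { ω₄, ω₅ }  = complement { ω₁, ω₂, ω₃ }
  [16 total]
Iteration 5 adds nothing — fixpoint reached.

Therefore σ(𝒢) = { {}, { ω₂ }, { ω₄ }, { ω₅ }, { ω₁, ω₃ }, { ω₂, ω₄ }, { ω₂, ω₅ }, { ω₄, ω₅ }, { ω₁, ω₂, ω₃ }, { ω₁, ω₃, ω₄ }, { ω₁, ω₃, ω₅ }, { ω₂, ω₄, ω₅ }, { ω₁, ω₂, ω₃, ω₄ }, { ω₁, ω₂, ω₃, ω₅ }, { ω₁, ω₃, ω₄, ω₅ }, Ω } (|σ(𝒢)| = 16).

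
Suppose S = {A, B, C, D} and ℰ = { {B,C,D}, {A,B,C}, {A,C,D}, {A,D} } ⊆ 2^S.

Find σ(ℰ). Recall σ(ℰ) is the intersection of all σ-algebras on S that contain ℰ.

σ(ℰ) (16 sets): { {}, {A}, {B}, {C}, {D}, {A,B}, {A,C}, {A,D}, {B,C}, {B,D}, {C,D}, {A,B,C}, {A,B,D}, {A,C,D}, {B,C,D}, S }

Check:
Take S₀ = ℰ ∪ {∅, S} = { {}, {A,D}, {A,B,C}, {A,C,D}, {B,C,D}, S }.
Step 1 (4 new):
  {A}  = {B,C,D}ᶜ
  {B}  = {A,C,D}ᶜ
  {D}  = {A,B,C}ᶜ
  {B,C}  = {A,D}ᶜ
Step 2: +3 →
  {A,B}  = {B} ∪ {A}
  {B,D}  = {B} ∪ {D}
  {A,B,D}  = {B} ∪ {A,D}
Step 3. New:
  {C}  = {A,B,D}ᶜ
  {A,C}  = {B,D}ᶜ
  {C,D}  = {A,B}ᶜ
Step 4: closed — nothing new.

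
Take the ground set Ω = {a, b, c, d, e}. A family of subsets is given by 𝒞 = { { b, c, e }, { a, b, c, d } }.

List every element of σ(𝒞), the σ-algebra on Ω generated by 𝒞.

|σ(𝒞)| = 8.  σ(𝒞) = { ∅, { e }, { a, d }, { b, c }, { a, d, e }, { b, c, e }, { a, b, c, d }, Ω }

Trace:
Take S₀ = 𝒞 ∪ {∅, Ω} = { ∅, { b, c, e }, { a, b, c, d }, Ω }.
Iteration 1: +2 →
  { e }  = complement { a, b, c, d }
  { a, d }  = complement { b, c, e }
Iteration 2: 1 new —
  { a, d, e }  = { a, d } ∪ { e }
Iteration 3. New:
  { b, c }  = complement { a, d, e }
Iteration 4: closed — nothing new.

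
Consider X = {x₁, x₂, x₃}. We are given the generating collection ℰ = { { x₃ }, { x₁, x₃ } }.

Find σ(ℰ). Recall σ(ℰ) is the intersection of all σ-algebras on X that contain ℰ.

|σ(ℰ)| = 8.  σ(ℰ) = { {  }, { x₁ }, { x₂ }, { x₃ }, { x₁, x₂ }, { x₁, x₃ }, { x₂, x₃ }, X }

Check:
Take S₀ = ℰ ∪ {∅, X} = { {  }, { x₃ }, { x₁, x₃ }, X }.
Iteration 1: 2 new —
  { x₂ }  = { x₁, x₃ }ᶜ
  { x₁, x₂ }  = { x₃ }ᶜ
  |family| = 6
Iteration 2: +1 →
  { x₂, x₃ }  = { x₃ } ∪ { x₂ }
  |family| = 7
Iteration 3 (1 new):
  { x₁ }  = { x₂, x₃ }ᶜ
  |family| = 8
Iteration 4: closed — nothing new.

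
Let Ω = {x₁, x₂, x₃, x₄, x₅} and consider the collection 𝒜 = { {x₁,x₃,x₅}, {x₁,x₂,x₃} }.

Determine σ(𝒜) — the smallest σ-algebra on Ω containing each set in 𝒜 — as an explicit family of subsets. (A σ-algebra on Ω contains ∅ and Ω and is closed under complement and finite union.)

σ(𝒜) (16 sets): { {}, {x₂}, {x₄}, {x₅}, {x₁,x₃}, {x₂,x₄}, {x₂,x₅}, {x₄,x₅}, {x₁,x₂,x₃}, {x₁,x₃,x₄}, {x₁,x₃,x₅}, {x₂,x₄,x₅}, {x₁,x₂,x₃,x₄}, {x₁,x₂,x₃,x₅}, {x₁,x₃,x₄,x₅}, Ω }

Working:
Start: 𝒜 ∪ {∅, Ω} = { {}, {x₁,x₂,x₃}, {x₁,x₃,x₅}, Ω }.
Step 1. New:
  {x₂,x₄}  = Ω∖{x₁,x₃,x₅}
  {x₄,x₅}  = Ω∖{x₁,x₂,x₃}
  {x₁,x₂,x₃,x₅}  = {x₁,x₃,x₅} ∪ {x₁,x₂,x₃}
  [7 total]
Step 2: +4 →
  {x₄}  = Ω∖{x₁,x₂,x₃,x₅}
  {x₂,x₄,x₅}  = {x₄,x₅} ∪ {x₂,x₄}
  {x₁,x₂,x₃,x₄}  = {x₁,x₂,x₃} ∪ {x₂,x₄}
  {x₁,x₃,x₄,x₅}  = {x₄,x₅} ∪ {x₁,x₃,x₅}
  [11 total]
Step 3. New:
  {x₂}  = Ω∖{x₁,x₃,x₄,x₅}
  {x₅}  = Ω∖{x₁,x₂,x₃,x₄}
  {x₁,x₃}  = Ω∖{x₂,x₄,x₅}
  [14 total]
Step 4 adds 2:
  {x₂,x₅}  = {x₂} ∪ {x₅}
  {x₁,x₃,x₄}  = {x₁,x₃} ∪ {x₄}
  [16 total]
Step 5: no new sets; the family is a σ-algebra.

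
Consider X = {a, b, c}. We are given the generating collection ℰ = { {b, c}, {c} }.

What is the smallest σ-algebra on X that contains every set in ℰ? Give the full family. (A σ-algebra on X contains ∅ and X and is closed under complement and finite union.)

|σ(ℰ)| = 8.  σ(ℰ) = { {}, {a}, {b}, {c}, {a, b}, {a, c}, {b, c}, X }

Derivation:
Initial family (4 sets): { {}, {c}, {b, c}, X }.
Iteration 1 (2 new):
  {a}  = ᶜ of {b, c}
  {a, b}  = ᶜ of {c}
  |family| = 6
Iteration 2: 1 new —
  {a, c}  = {c} ∪ {a}
  |family| = 7
Iteration 3: 1 new —
  {b}  = ᶜ of {a, c}
  |family| = 8
Iteration 4: already closed under ᶜ and ∪.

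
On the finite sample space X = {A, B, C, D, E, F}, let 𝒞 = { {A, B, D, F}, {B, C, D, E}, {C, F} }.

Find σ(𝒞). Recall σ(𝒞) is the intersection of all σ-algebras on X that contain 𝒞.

σ(𝒞) (32 sets): { {}, {A}, {C}, {E}, {F}, {A, C}, {A, E}, {A, F}, {B, D}, {C, E}, {C, F}, {E, F}, {A, B, D}, {A, C, E}, {A, C, F}, {A, E, F}, {B, C, D}, {B, D, E}, {B, D, F}, {C, E, F}, {A, B, C, D}, {A, B, D, E}, {A, B, D, F}, {A, C, E, F}, {B, C, D, E}, {B, C, D, F}, {B, D, E, F}, {A, B, C, D, E}, {A, B, C, D, F}, {A, B, D, E, F}, {B, C, D, E, F}, X }

Check:
Start: 𝒞 ∪ {∅, X} = { {}, {C, F}, {A, B, D, F}, {B, C, D, E}, X }.
Step 1 (5 new):
  {A, F}  = complement {B, C, D, E}
  {C, E}  = complement {A, B, D, F}
  {A, B, D, E}  = complement {C, F}
  {A, B, C, D, F}  = {A, B, D, F} ∪ {C, F}
  {B, C, D, E, F}  = {C, F} ∪ {B, C, D, E}
  |family| = 10
Step 2: +7 →
  {A}  = complement {B, C, D, E, F}
  {E}  = complement {A, B, C, D, F}
  {A, C, F}  = {A, F} ∪ {C, F}
  {C, E, F}  = {C, F} ∪ {C, E}
  {A, C, E, F}  = {A, F} ∪ {C, E}
  {A, B, C, D, E}  = {B, C, D, E} ∪ {A, B, D, E}
  {A, B, D, E, F}  = {A, B, D, F} ∪ {A, B, D, E}
  |family| = 17
Step 3: 8 new —
  {C}  = complement {A, B, D, E, F}
  {F}  = complement {A, B, C, D, E}
  {A, E}  = {E} ∪ {A}
  {B, D}  = complement {A, C, E, F}
  {A, B, D}  = complement {C, E, F}
  {A, C, E}  = {C, E} ∪ {A}
  {A, E, F}  = {A, F} ∪ {E}
  {B, D, E}  = complement {A, C, F}
  |family| = 25
Step 4. New:
  {A, C}  = {C} ∪ {A}
  {E, F}  = {F} ∪ {E}
  {B, C, D}  = complement {A, E, F}
  {B, D, F}  = complement {A, C, E}
  {A, B, C, D}  = {A, B, D} ∪ {C}
  {B, C, D, F}  = complement {A, E}
  {B, D, E, F}  = {F} ∪ {B, D, E}
  |family| = 32
After Step 5 the family is unchanged; done.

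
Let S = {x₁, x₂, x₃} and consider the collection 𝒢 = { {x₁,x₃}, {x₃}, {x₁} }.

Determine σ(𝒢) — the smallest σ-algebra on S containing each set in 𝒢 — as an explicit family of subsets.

Take S₀ = 𝒢 ∪ {∅, S} = { {}, {x₁}, {x₃}, {x₁,x₃}, S }.
Step 1 adds 3:
  {x₂}  = {x₁,x₃}ᶜ
  {x₁,x₂}  = {x₃}ᶜ
  {x₂,x₃}  = {x₁}ᶜ
  (now 8)
Step 2: closed — nothing new.

|σ(𝒢)| = 8.  σ(𝒢) = { {}, {x₁}, {x₂}, {x₃}, {x₁,x₂}, {x₁,x₃}, {x₂,x₃}, S }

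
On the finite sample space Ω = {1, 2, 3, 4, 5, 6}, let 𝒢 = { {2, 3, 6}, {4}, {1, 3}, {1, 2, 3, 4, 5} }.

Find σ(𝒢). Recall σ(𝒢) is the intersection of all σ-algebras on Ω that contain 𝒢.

σ(𝒢) (64 sets): { {}, {1}, {2}, {3}, {4}, {5}, {6}, {1, 2}, {1, 3}, {1, 4}, {1, 5}, {1, 6}, {2, 3}, {2, 4}, {2, 5}, {2, 6}, {3, 4}, {3, 5}, {3, 6}, {4, 5}, {4, 6}, {5, 6}, {1, 2, 3}, {1, 2, 4}, {1, 2, 5}, {1, 2, 6}, {1, 3, 4}, {1, 3, 5}, {1, 3, 6}, {1, 4, 5}, {1, 4, 6}, {1, 5, 6}, {2, 3, 4}, {2, 3, 5}, {2, 3, 6}, {2, 4, 5}, {2, 4, 6}, {2, 5, 6}, {3, 4, 5}, {3, 4, 6}, {3, 5, 6}, {4, 5, 6}, {1, 2, 3, 4}, {1, 2, 3, 5}, {1, 2, 3, 6}, {1, 2, 4, 5}, {1, 2, 4, 6}, {1, 2, 5, 6}, {1, 3, 4, 5}, {1, 3, 4, 6}, {1, 3, 5, 6}, {1, 4, 5, 6}, {2, 3, 4, 5}, {2, 3, 4, 6}, {2, 3, 5, 6}, {2, 4, 5, 6}, {3, 4, 5, 6}, {1, 2, 3, 4, 5}, {1, 2, 3, 4, 6}, {1, 2, 3, 5, 6}, {1, 2, 4, 5, 6}, {1, 3, 4, 5, 6}, {2, 3, 4, 5, 6}, Ω }

Derivation:
Initial family (6 sets): { {}, {4}, {1, 3}, {2, 3, 6}, {1, 2, 3, 4, 5}, Ω }.
Step 1 adds 7:
  {6}  = Ω∖{1, 2, 3, 4, 5}
  {1, 3, 4}  = {1, 3} ∪ {4}
  {1, 4, 5}  = Ω∖{2, 3, 6}
  {1, 2, 3, 6}  = {1, 3} ∪ {2, 3, 6}
  {2, 3, 4, 6}  = {4} ∪ {2, 3, 6}
  {2, 4, 5, 6}  = Ω∖{1, 3}
  {1, 2, 3, 5, 6}  = Ω∖{4}
Step 2. New:
  {1, 5}  = Ω∖{2, 3, 4, 6}
  {4, 5}  = Ω∖{1, 2, 3, 6}
  {4, 6}  = {6} ∪ {4}
  {1, 3, 6}  = {6} ∪ {1, 3}
  {2, 5, 6}  = Ω∖{1, 3, 4}
  {1, 3, 4, 5}  = {1, 4, 5} ∪ {1, 3, 4}
  {1, 3, 4, 6}  = {6} ∪ {1, 3, 4}
  {1, 4, 5, 6}  = {1, 4, 5} ∪ {6}
  {1, 2, 3, 4, 6}  = {2, 3, 6} ∪ {1, 3, 4}
  {1, 2, 4, 5, 6}  = {1, 4, 5} ∪ {2, 4, 5, 6}
  {2, 3, 4, 5, 6}  = {2, 3, 6} ∪ {2, 4, 5, 6}
Step 3. New:
  {1}  = Ω∖{2, 3, 4, 5, 6}
  {3}  = Ω∖{1, 2, 4, 5, 6}
  {5}  = Ω∖{1, 2, 3, 4, 6}
  {2, 3}  = Ω∖{1, 4, 5, 6}
  {2, 5}  = Ω∖{1, 3, 4, 6}
  {2, 6}  = Ω∖{1, 3, 4, 5}
  {1, 3, 5}  = {1, 3} ∪ {1, 5}
  {1, 5, 6}  = {1, 5} ∪ {6}
  {2, 4, 5}  = Ω∖{1, 3, 6}
  {4, 5, 6}  = {4, 5} ∪ {4, 6}
  {1, 2, 3, 5}  = Ω∖{4, 6}
  {1, 2, 5, 6}  = {1, 5} ∪ {2, 5, 6}
  {1, 3, 5, 6}  = {1, 3, 6} ∪ {1, 5}
  {2, 3, 5, 6}  = {2, 3, 6} ∪ {2, 5, 6}
  {1, 3, 4, 5, 6}  = {1, 3, 6} ∪ {1, 4, 5, 6}
Step 4 adds 21:
  {2}  = Ω∖{1, 3, 4, 5, 6}
  {1, 4}  = Ω∖{2, 3, 5, 6}
  {1, 6}  = {1} ∪ {6}
  {2, 4}  = Ω∖{1, 3, 5, 6}
  {3, 4}  = Ω∖{1, 2, 5, 6}
  {3, 5}  = {3} ∪ {5}
  {3, 6}  = {3} ∪ {6}
  {5, 6}  = {6} ∪ {5}
  {1, 2, 3}  = Ω∖{4, 5, 6}
  {1, 2, 5}  = {1} ∪ {2, 5}
  {1, 2, 6}  = {2, 6} ∪ {1}
  {1, 4, 6}  = {1} ∪ {4, 6}
  {2, 3, 4}  = Ω∖{1, 5, 6}
  {2, 3, 5}  = {3} ∪ {2, 5}
  {2, 4, 6}  = Ω∖{1, 3, 5}
  {3, 4, 5}  = {4, 5} ∪ {3}
  {3, 4, 6}  = {3} ∪ {4, 6}
  {1, 2, 3, 4}  = {2, 3} ∪ {1, 3, 4}
  {1, 2, 4, 5}  = {2, 4, 5} ∪ {1}
  {2, 3, 4, 5}  = {4, 5} ∪ {2, 3}
  {3, 4, 5, 6}  = {4, 5, 6} ∪ {3}
Step 5 adds 4:
  {1, 2}  = Ω∖{3, 4, 5, 6}
  {1, 2, 4}  = {2} ∪ {1, 4}
  {3, 5, 6}  = {5, 6} ∪ {3, 5}
  {1, 2, 4, 6}  = Ω∖{3, 5}
Step 6: closed — nothing new.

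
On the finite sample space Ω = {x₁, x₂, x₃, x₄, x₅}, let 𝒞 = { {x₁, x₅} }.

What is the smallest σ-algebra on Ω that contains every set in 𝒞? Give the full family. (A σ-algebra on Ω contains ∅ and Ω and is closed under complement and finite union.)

Initial family (3 sets): { ∅, {x₁, x₅}, Ω }.
Step 1: 1 new —
  {x₂, x₃, x₄}  = complement {x₁, x₅}
Step 2: already closed under ᶜ and ∪.

|σ(𝒞)| = 4.  σ(𝒞) = { ∅, {x₁, x₅}, {x₂, x₃, x₄}, Ω }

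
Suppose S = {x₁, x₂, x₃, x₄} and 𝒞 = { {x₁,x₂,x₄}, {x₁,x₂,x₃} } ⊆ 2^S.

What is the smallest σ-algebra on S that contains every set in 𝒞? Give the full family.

Begin from { {}, {x₁,x₂,x₃}, {x₁,x₂,x₄}, S } (that is, 𝒞 plus ∅ and S).
Iteration 1 adds 2:
  {x₃}  = complement {x₁,x₂,x₄}
  {x₄}  = complement {x₁,x₂,x₃}
  [6 total]
Iteration 2 (1 new):
  {x₃,x₄}  = {x₃} ∪ {x₄}
  [7 total]
Iteration 3 adds 1:
  {x₁,x₂}  = complement {x₃,x₄}
  [8 total]
Iteration 4: stable.

|σ(𝒞)| = 8.  σ(𝒞) = { {}, {x₃}, {x₄}, {x₁,x₂}, {x₃,x₄}, {x₁,x₂,x₃}, {x₁,x₂,x₄}, S }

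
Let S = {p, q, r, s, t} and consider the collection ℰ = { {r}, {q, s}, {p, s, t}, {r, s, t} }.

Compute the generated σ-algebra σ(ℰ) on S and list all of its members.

|σ(ℰ)| = 32.  σ(ℰ) = { {}, {p}, {q}, {r}, {s}, {t}, {p, q}, {p, r}, {p, s}, {p, t}, {q, r}, {q, s}, {q, t}, {r, s}, {r, t}, {s, t}, {p, q, r}, {p, q, s}, {p, q, t}, {p, r, s}, {p, r, t}, {p, s, t}, {q, r, s}, {q, r, t}, {q, s, t}, {r, s, t}, {p, q, r, s}, {p, q, r, t}, {p, q, s, t}, {p, r, s, t}, {q, r, s, t}, S }

Trace:
Take S₀ = ℰ ∪ {∅, S} = { {}, {r}, {q, s}, {p, s, t}, {r, s, t}, S }.
Step 1: +7 →
  {p, q}  = S∖{r, s, t}
  {q, r}  = S∖{p, s, t}
  {p, r, t}  = S∖{q, s}
  {q, r, s}  = {r} ∪ {q, s}
  {p, q, s, t}  = S∖{r}
  {p, r, s, t}  = {p, s, t} ∪ {r}
  {q, r, s, t}  = {r, s, t} ∪ {q, s}
  — 13 sets.
Step 2. New:
  {p}  = S∖{q, r, s, t}
  {q}  = S∖{p, r, s, t}
  {p, t}  = S∖{q, r, s}
  {p, q, r}  = {p, q} ∪ {r}
  {p, q, s}  = {p, q} ∪ {q, s}
  {p, q, r, s}  = {q, r, s} ∪ {p, q}
  {p, q, r, t}  = {p, q} ∪ {p, r, t}
  — 20 sets.
Step 3. New:
  {s}  = S∖{p, q, r, t}
  {t}  = S∖{p, q, r, s}
  {p, r}  = {r} ∪ {p}
  {r, t}  = S∖{p, q, s}
  {s, t}  = S∖{p, q, r}
  {p, q, t}  = {q} ∪ {p, t}
  — 26 sets.
Step 4: +6 →
  {p, s}  = {s} ∪ {p}
  {q, t}  = {q} ∪ {t}
  {r, s}  = S∖{p, q, t}
  {p, r, s}  = {p, r} ∪ {s}
  {q, r, t}  = {q} ∪ {r, t}
  {q, s, t}  = S∖{p, r}
  — 32 sets.
Step 5: stable.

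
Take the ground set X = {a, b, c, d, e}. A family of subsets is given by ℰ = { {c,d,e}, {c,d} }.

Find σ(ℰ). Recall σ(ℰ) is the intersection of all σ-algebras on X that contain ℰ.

Initial family (4 sets): { ∅, {c,d}, {c,d,e}, X }.
Round 1 adds 2:
  {a,b}  = X∖{c,d,e}
  {a,b,e}  = X∖{c,d}
  [6 total]
Round 2 (1 new):
  {a,b,c,d}  = {c,d} ∪ {a,b}
  [7 total]
Round 3 (1 new):
  {e}  = X∖{a,b,c,d}
  [8 total]
Round 4: already closed under ᶜ and ∪.

Therefore σ(ℰ) = { ∅, {e}, {a,b}, {c,d}, {a,b,e}, {c,d,e}, {a,b,c,d}, X } (|σ(ℰ)| = 8).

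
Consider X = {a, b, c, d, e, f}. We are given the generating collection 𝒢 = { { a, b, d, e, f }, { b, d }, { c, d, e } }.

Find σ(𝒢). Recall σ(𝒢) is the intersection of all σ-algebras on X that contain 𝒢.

Initial family (5 sets): { {  }, { b, d }, { c, d, e }, { a, b, d, e, f }, X }.
Iteration 1: 4 new —
  { c }  = ᶜ of { a, b, d, e, f }
  { a, b, f }  = ᶜ of { c, d, e }
  { a, c, e, f }  = ᶜ of { b, d }
  { b, c, d, e }  = { c, d, e } ∪ { b, d }
Iteration 2 adds 6:
  { a, f }  = ᶜ of { b, c, d, e }
  { b, c, d }  = { c } ∪ { b, d }
  { a, b, c, f }  = { c } ∪ { a, b, f }
  { a, b, d, f }  = { a, b, f } ∪ { b, d }
  { a, b, c, e, f }  = { a, c, e, f } ∪ { a, b, f }
  { a, c, d, e, f }  = { a, c, e, f } ∪ { c, d, e }
Iteration 3. New:
  { b }  = ᶜ of { a, c, d, e, f }
  { d }  = ᶜ of { a, b, c, e, f }
  { c, e }  = ᶜ of { a, b, d, f }
  { d, e }  = ᶜ of { a, b, c, f }
  { a, c, f }  = { c } ∪ { a, f }
  { a, e, f }  = ᶜ of { b, c, d }
  { a, b, c, d, f }  = { c } ∪ { a, b, d, f }
Iteration 4 (9 new):
  { e }  = ᶜ of { a, b, c, d, f }
  { b, c }  = { b } ∪ { c }
  { c, d }  = { c } ∪ { d }
  { a, d, f }  = { a, f } ∪ { d }
  { b, c, e }  = { b } ∪ { c, e }
  { b, d, e }  = ᶜ of { a, c, f }
  { a, b, e, f }  = { b } ∪ { a, e, f }
  { a, c, d, f }  = { a, c, f } ∪ { d }
  { a, d, e, f }  = { a, f } ∪ { d, e }
Iteration 5. New:
  { b, e }  = ᶜ of { a, c, d, f }
Iteration 6 adds nothing — fixpoint reached.

σ(𝒢) = { {  }, { b }, { c }, { d }, { e }, { a, f }, { b, c }, { b, d }, { b, e }, { c, d }, { c, e }, { d, e }, { a, b, f }, { a, c, f }, { a, d, f }, { a, e, f }, { b, c, d }, { b, c, e }, { b, d, e }, { c, d, e }, { a, b, c, f }, { a, b, d, f }, { a, b, e, f }, { a, c, d, f }, { a, c, e, f }, { a, d, e, f }, { b, c, d, e }, { a, b, c, d, f }, { a, b, c, e, f }, { a, b, d, e, f }, { a, c, d, e, f }, X }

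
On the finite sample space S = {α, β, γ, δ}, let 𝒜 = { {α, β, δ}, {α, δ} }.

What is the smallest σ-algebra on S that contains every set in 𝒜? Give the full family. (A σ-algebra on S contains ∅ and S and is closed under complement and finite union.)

Take S₀ = 𝒜 ∪ {∅, S} = { {}, {α, δ}, {α, β, δ}, S }.
Pass 1: +2 →
  {γ}  = complement {α, β, δ}
  {β, γ}  = complement {α, δ}
Pass 2. New:
  {α, γ, δ}  = {γ} ∪ {α, δ}
Pass 3: +1 →
  {β}  = complement {α, γ, δ}
Pass 4 adds nothing — fixpoint reached.

Therefore σ(𝒜) = { {}, {β}, {γ}, {α, δ}, {β, γ}, {α, β, δ}, {α, γ, δ}, S } (|σ(𝒜)| = 8).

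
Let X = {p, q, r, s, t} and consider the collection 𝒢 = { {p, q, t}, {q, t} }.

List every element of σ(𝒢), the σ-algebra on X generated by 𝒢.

|σ(𝒢)| = 8.  σ(𝒢) = { {}, {p}, {q, t}, {r, s}, {p, q, t}, {p, r, s}, {q, r, s, t}, X }

Check:
Initial family (4 sets): { {}, {q, t}, {p, q, t}, X }.
Iteration 1: 2 new —
  {r, s}  = {p, q, t}ᶜ
  {p, r, s}  = {q, t}ᶜ
  [6 total]
Iteration 2: 1 new —
  {q, r, s, t}  = {q, t} ∪ {r, s}
  [7 total]
Iteration 3: 1 new —
  {p}  = {q, r, s, t}ᶜ
  [8 total]
Iteration 4: stable.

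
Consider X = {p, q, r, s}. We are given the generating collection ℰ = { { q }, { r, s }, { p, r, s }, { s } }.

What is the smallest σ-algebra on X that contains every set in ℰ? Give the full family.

|σ(ℰ)| = 16.  σ(ℰ) = { {  }, { p }, { q }, { r }, { s }, { p, q }, { p, r }, { p, s }, { q, r }, { q, s }, { r, s }, { p, q, r }, { p, q, s }, { p, r, s }, { q, r, s }, X }

Working:
Seed the family with ℰ together with ∅ and X: { {  }, { q }, { s }, { r, s }, { p, r, s }, X }.
Round 1 adds 4:
  { p, q }  = X∖{ r, s }
  { q, s }  = { s } ∪ { q }
  { p, q, r }  = X∖{ s }
  { q, r, s }  = { r, s } ∪ { q }
Round 2 adds 3:
  { p }  = X∖{ q, r, s }
  { p, r }  = X∖{ q, s }
  { p, q, s }  = { p, q } ∪ { s }
Round 3: +2 →
  { r }  = X∖{ p, q, s }
  { p, s }  = { s } ∪ { p }
Round 4: 1 new —
  { q, r }  = X∖{ p, s }
Round 5: already closed under ᶜ and ∪.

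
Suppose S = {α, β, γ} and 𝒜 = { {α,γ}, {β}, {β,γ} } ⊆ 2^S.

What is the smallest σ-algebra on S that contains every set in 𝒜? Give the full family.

Start: 𝒜 ∪ {∅, S} = { {}, {β}, {α,γ}, {β,γ}, S }.
Pass 1. New:
  {α}  = {β,γ}ᶜ
Pass 2 (1 new):
  {α,β}  = {β} ∪ {α}
Pass 3: 1 new —
  {γ}  = {α,β}ᶜ
Pass 4: closed — nothing new.

Therefore σ(𝒜) = { {}, {α}, {β}, {γ}, {α,β}, {α,γ}, {β,γ}, S } (|σ(𝒜)| = 8).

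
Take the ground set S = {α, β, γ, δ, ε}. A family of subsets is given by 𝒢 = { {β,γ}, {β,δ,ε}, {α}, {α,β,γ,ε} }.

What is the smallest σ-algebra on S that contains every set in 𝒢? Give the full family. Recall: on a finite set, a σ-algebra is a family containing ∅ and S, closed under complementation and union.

Initial family (6 sets): { {}, {α}, {β,γ}, {β,δ,ε}, {α,β,γ,ε}, S }.
Iteration 1: 6 new —
  {δ}  = complement {α,β,γ,ε}
  {α,γ}  = complement {β,δ,ε}
  {α,β,γ}  = {β,γ} ∪ {α}
  {α,δ,ε}  = complement {β,γ}
  {α,β,δ,ε}  = {β,δ,ε} ∪ {α}
  {β,γ,δ,ε}  = complement {α}
  [12 total]
Iteration 2: 7 new —
  {γ}  = complement {α,β,δ,ε}
  {α,δ}  = {δ} ∪ {α}
  {δ,ε}  = complement {α,β,γ}
  {α,γ,δ}  = {α,γ} ∪ {δ}
  {β,γ,δ}  = {β,γ} ∪ {δ}
  {α,β,γ,δ}  = {α,β,γ} ∪ {δ}
  {α,γ,δ,ε}  = {α,δ,ε} ∪ {α,γ}
  [19 total]
Iteration 3 (7 new):
  {β}  = complement {α,γ,δ,ε}
  {ε}  = complement {α,β,γ,δ}
  {α,ε}  = complement {β,γ,δ}
  {β,ε}  = complement {α,γ,δ}
  {γ,δ}  = {γ} ∪ {δ}
  {β,γ,ε}  = complement {α,δ}
  {γ,δ,ε}  = {δ,ε} ∪ {γ}
  [26 total]
Iteration 4 (6 new):
  {α,β}  = complement {γ,δ,ε}
  {β,δ}  = {β} ∪ {δ}
  {γ,ε}  = {ε} ∪ {γ}
  {α,β,δ}  = {β} ∪ {α,δ}
  {α,β,ε}  = complement {γ,δ}
  {α,γ,ε}  = {ε} ∪ {α,γ}
  [32 total]
Iteration 5: already closed under ᶜ and ∪.

Therefore σ(𝒢) = { {}, {α}, {β}, {γ}, {δ}, {ε}, {α,β}, {α,γ}, {α,δ}, {α,ε}, {β,γ}, {β,δ}, {β,ε}, {γ,δ}, {γ,ε}, {δ,ε}, {α,β,γ}, {α,β,δ}, {α,β,ε}, {α,γ,δ}, {α,γ,ε}, {α,δ,ε}, {β,γ,δ}, {β,γ,ε}, {β,δ,ε}, {γ,δ,ε}, {α,β,γ,δ}, {α,β,γ,ε}, {α,β,δ,ε}, {α,γ,δ,ε}, {β,γ,δ,ε}, S } (|σ(𝒢)| = 32).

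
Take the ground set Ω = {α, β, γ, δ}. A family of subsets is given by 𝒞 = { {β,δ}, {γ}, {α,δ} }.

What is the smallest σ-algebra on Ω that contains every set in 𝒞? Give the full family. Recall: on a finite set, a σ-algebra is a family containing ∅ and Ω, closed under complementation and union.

Answer: σ(𝒞) = { ∅, {α}, {β}, {γ}, {δ}, {α,β}, {α,γ}, {α,δ}, {β,γ}, {β,δ}, {γ,δ}, {α,β,γ}, {α,β,δ}, {α,γ,δ}, {β,γ,δ}, Ω }

Check:
Take S₀ = 𝒞 ∪ {∅, Ω} = { ∅, {γ}, {α,δ}, {β,δ}, Ω }.
Pass 1 adds 5:
  {α,γ}  = {β,δ}ᶜ
  {β,γ}  = {α,δ}ᶜ
  {α,β,δ}  = {γ}ᶜ
  {α,γ,δ}  = {γ} ∪ {α,δ}
  {β,γ,δ}  = {γ} ∪ {β,δ}
  [10 total]
Pass 2: +3 →
  {α}  = {β,γ,δ}ᶜ
  {β}  = {α,γ,δ}ᶜ
  {α,β,γ}  = {β,γ} ∪ {α,γ}
  [13 total]
Pass 3 (2 new):
  {δ}  = {α,β,γ}ᶜ
  {α,β}  = {β} ∪ {α}
  [15 total]
Pass 4 (1 new):
  {γ,δ}  = {α,β}ᶜ
  [16 total]
Pass 5: no new sets; the family is a σ-algebra.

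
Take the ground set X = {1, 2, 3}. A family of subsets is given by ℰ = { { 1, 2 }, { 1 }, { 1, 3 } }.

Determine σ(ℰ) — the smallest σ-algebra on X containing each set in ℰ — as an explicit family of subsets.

Start: ℰ ∪ {∅, X} = { ∅, { 1 }, { 1, 2 }, { 1, 3 }, X }.
Pass 1. New:
  { 2 }  = ᶜ of { 1, 3 }
  { 3 }  = ᶜ of { 1, 2 }
  { 2, 3 }  = ᶜ of { 1 }
  — 8 sets.
Pass 2: stable.

Hence σ(ℰ) has 8 members: { ∅, { 1 }, { 2 }, { 3 }, { 1, 2 }, { 1, 3 }, { 2, 3 }, X }.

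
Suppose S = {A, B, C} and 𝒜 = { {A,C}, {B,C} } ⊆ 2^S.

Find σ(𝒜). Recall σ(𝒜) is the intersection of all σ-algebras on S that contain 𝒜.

Begin from { {}, {A,C}, {B,C}, S } (that is, 𝒜 plus ∅ and S).
Step 1: 2 new —
  {A}  = {B,C}ᶜ
  {B}  = {A,C}ᶜ
  (now 6)
Step 2: 1 new —
  {A,B}  = {B} ∪ {A}
  (now 7)
Step 3 (1 new):
  {C}  = {A,B}ᶜ
  (now 8)
Step 4: stable.

Hence σ(𝒜) has 8 members: { {}, {A}, {B}, {C}, {A,B}, {A,C}, {B,C}, S }.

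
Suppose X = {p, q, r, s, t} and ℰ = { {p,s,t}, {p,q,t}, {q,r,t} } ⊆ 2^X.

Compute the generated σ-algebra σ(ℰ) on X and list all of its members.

Answer: σ(ℰ) = { {}, {p}, {q}, {r}, {s}, {t}, {p,q}, {p,r}, {p,s}, {p,t}, {q,r}, {q,s}, {q,t}, {r,s}, {r,t}, {s,t}, {p,q,r}, {p,q,s}, {p,q,t}, {p,r,s}, {p,r,t}, {p,s,t}, {q,r,s}, {q,r,t}, {q,s,t}, {r,s,t}, {p,q,r,s}, {p,q,r,t}, {p,q,s,t}, {p,r,s,t}, {q,r,s,t}, X }

Check:
Start: ℰ ∪ {∅, X} = { {}, {p,q,t}, {p,s,t}, {q,r,t}, X }.
Round 1 (5 new):
  {p,s}  = {q,r,t}ᶜ
  {q,r}  = {p,s,t}ᶜ
  {r,s}  = {p,q,t}ᶜ
  {p,q,r,t}  = {p,q,t} ∪ {q,r,t}
  {p,q,s,t}  = {p,s,t} ∪ {p,q,t}
  |family| = 10
Round 2: +7 →
  {r}  = {p,q,s,t}ᶜ
  {s}  = {p,q,r,t}ᶜ
  {p,r,s}  = {r,s} ∪ {p,s}
  {q,r,s}  = {r,s} ∪ {q,r}
  {p,q,r,s}  = {q,r} ∪ {p,s}
  {p,r,s,t}  = {p,s,t} ∪ {r,s}
  {q,r,s,t}  = {r,s} ∪ {q,r,t}
  |family| = 17
Round 3: +5 →
  {p}  = {q,r,s,t}ᶜ
  {q}  = {p,r,s,t}ᶜ
  {t}  = {p,q,r,s}ᶜ
  {p,t}  = {q,r,s}ᶜ
  {q,t}  = {p,r,s}ᶜ
  |family| = 22
Round 4. New:
  {p,q}  = {q} ∪ {p}
  {p,r}  = {r} ∪ {p}
  {q,s}  = {q} ∪ {s}
  {r,t}  = {t} ∪ {r}
  {s,t}  = {t} ∪ {s}
  {p,q,r}  = {q,r} ∪ {p}
  {p,q,s}  = {q} ∪ {p,s}
  {p,r,t}  = {r} ∪ {p,t}
  {q,s,t}  = {q,t} ∪ {s}
  {r,s,t}  = {r,s} ∪ {t}
  |family| = 32
Round 5: already closed under ᶜ and ∪.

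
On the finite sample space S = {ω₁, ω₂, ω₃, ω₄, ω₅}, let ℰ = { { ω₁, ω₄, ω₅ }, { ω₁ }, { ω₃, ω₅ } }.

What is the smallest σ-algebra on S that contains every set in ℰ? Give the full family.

Seed the family with ℰ together with ∅ and S: { ∅, { ω₁ }, { ω₃, ω₅ }, { ω₁, ω₄, ω₅ }, S }.
Step 1 (5 new):
  { ω₂, ω₃ }  = ᶜ of { ω₁, ω₄, ω₅ }
  { ω₁, ω₂, ω₄ }  = ᶜ of { ω₃, ω₅ }
  { ω₁, ω₃, ω₅ }  = { ω₃, ω₅ } ∪ { ω₁ }
  { ω₁, ω₃, ω₄, ω₅ }  = { ω₁, ω₄, ω₅ } ∪ { ω₃, ω₅ }
  { ω₂, ω₃, ω₄, ω₅ }  = ᶜ of { ω₁ }
Step 2: 7 new —
  { ω₂ }  = ᶜ of { ω₁, ω₃, ω₄, ω₅ }
  { ω₂, ω₄ }  = ᶜ of { ω₁, ω₃, ω₅ }
  { ω₁, ω₂, ω₃ }  = { ω₂, ω₃ } ∪ { ω₁ }
  { ω₂, ω₃, ω₅ }  = { ω₂, ω₃ } ∪ { ω₃, ω₅ }
  { ω₁, ω₂, ω₃, ω₄ }  = { ω₁, ω₂, ω₄ } ∪ { ω₂, ω₃ }
  { ω₁, ω₂, ω₃, ω₅ }  = { ω₁, ω₃, ω₅ } ∪ { ω₂, ω₃ }
  { ω₁, ω₂, ω₄, ω₅ }  = { ω₁, ω₄, ω₅ } ∪ { ω₁, ω₂, ω₄ }
Step 3 (7 new):
  { ω₃ }  = ᶜ of { ω₁, ω₂, ω₄, ω₅ }
  { ω₄ }  = ᶜ of { ω₁, ω₂, ω₃, ω₅ }
  { ω₅ }  = ᶜ of { ω₁, ω₂, ω₃, ω₄ }
  { ω₁, ω₂ }  = { ω₂ } ∪ { ω₁ }
  { ω₁, ω₄ }  = ᶜ of { ω₂, ω₃, ω₅ }
  { ω₄, ω₅ }  = ᶜ of { ω₁, ω₂, ω₃ }
  { ω₂, ω₃, ω₄ }  = { ω₂, ω₃ } ∪ { ω₂, ω₄ }
Step 4: 8 new —
  { ω₁, ω₃ }  = { ω₃ } ∪ { ω₁ }
  { ω₁, ω₅ }  = ᶜ of { ω₂, ω₃, ω₄ }
  { ω₂, ω₅ }  = { ω₂ } ∪ { ω₅ }
  { ω₃, ω₄ }  = { ω₃ } ∪ { ω₄ }
  { ω₁, ω₂, ω₅ }  = { ω₁, ω₂ } ∪ { ω₅ }
  { ω₁, ω₃, ω₄ }  = { ω₃ } ∪ { ω₁, ω₄ }
  { ω₂, ω₄, ω₅ }  = { ω₂ } ∪ { ω₄, ω₅ }
  { ω₃, ω₄, ω₅ }  = ᶜ of { ω₁, ω₂ }
Step 5: stable.

Therefore σ(ℰ) = { ∅, { ω₁ }, { ω₂ }, { ω₃ }, { ω₄ }, { ω₅ }, { ω₁, ω₂ }, { ω₁, ω₃ }, { ω₁, ω₄ }, { ω₁, ω₅ }, { ω₂, ω₃ }, { ω₂, ω₄ }, { ω₂, ω₅ }, { ω₃, ω₄ }, { ω₃, ω₅ }, { ω₄, ω₅ }, { ω₁, ω₂, ω₃ }, { ω₁, ω₂, ω₄ }, { ω₁, ω₂, ω₅ }, { ω₁, ω₃, ω₄ }, { ω₁, ω₃, ω₅ }, { ω₁, ω₄, ω₅ }, { ω₂, ω₃, ω₄ }, { ω₂, ω₃, ω₅ }, { ω₂, ω₄, ω₅ }, { ω₃, ω₄, ω₅ }, { ω₁, ω₂, ω₃, ω₄ }, { ω₁, ω₂, ω₃, ω₅ }, { ω₁, ω₂, ω₄, ω₅ }, { ω₁, ω₃, ω₄, ω₅ }, { ω₂, ω₃, ω₄, ω₅ }, S } (|σ(ℰ)| = 32).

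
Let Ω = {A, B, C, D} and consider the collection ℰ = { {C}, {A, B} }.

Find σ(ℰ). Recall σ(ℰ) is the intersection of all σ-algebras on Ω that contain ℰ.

σ(ℰ) (8 sets): { ∅, {C}, {D}, {A, B}, {C, D}, {A, B, C}, {A, B, D}, Ω }

Trace:
Initial family (4 sets): { ∅, {C}, {A, B}, Ω }.
Round 1 (3 new):
  {C, D}  = {A, B}ᶜ
  {A, B, C}  = {C} ∪ {A, B}
  {A, B, D}  = {C}ᶜ
  (now 7)
Round 2: 1 new —
  {D}  = {A, B, C}ᶜ
  (now 8)
Round 3: stable.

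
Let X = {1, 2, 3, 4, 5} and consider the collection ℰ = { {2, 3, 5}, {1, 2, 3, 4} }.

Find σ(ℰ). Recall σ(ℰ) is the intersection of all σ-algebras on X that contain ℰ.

|σ(ℰ)| = 8.  σ(ℰ) = { {}, {5}, {1, 4}, {2, 3}, {1, 4, 5}, {2, 3, 5}, {1, 2, 3, 4}, X }

Check:
Initial family (4 sets): { {}, {2, 3, 5}, {1, 2, 3, 4}, X }.
Pass 1: +2 →
  {5}  = {1, 2, 3, 4}ᶜ
  {1, 4}  = {2, 3, 5}ᶜ
  (now 6)
Pass 2: +1 →
  {1, 4, 5}  = {1, 4} ∪ {5}
  (now 7)
Pass 3 adds 1:
  {2, 3}  = {1, 4, 5}ᶜ
  (now 8)
Pass 4: closed — nothing new.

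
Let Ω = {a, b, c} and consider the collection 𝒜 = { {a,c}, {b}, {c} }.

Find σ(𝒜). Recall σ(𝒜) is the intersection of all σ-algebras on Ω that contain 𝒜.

|σ(𝒜)| = 8.  σ(𝒜) = { ∅, {a}, {b}, {c}, {a,b}, {a,c}, {b,c}, Ω }

Check:
Initial family (5 sets): { ∅, {b}, {c}, {a,c}, Ω }.
Step 1. New:
  {a,b}  = {c}ᶜ
  {b,c}  = {c} ∪ {b}
  [7 total]
Step 2 adds 1:
  {a}  = {b,c}ᶜ
  [8 total]
Step 3 adds nothing — fixpoint reached.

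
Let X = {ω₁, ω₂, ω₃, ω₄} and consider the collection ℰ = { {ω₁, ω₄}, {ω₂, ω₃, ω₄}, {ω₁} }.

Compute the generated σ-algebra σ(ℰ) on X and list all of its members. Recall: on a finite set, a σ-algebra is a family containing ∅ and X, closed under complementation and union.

|σ(ℰ)| = 8.  σ(ℰ) = { {}, {ω₁}, {ω₄}, {ω₁, ω₄}, {ω₂, ω₃}, {ω₁, ω₂, ω₃}, {ω₂, ω₃, ω₄}, X }

Working:
Seed the family with ℰ together with ∅ and X: { {}, {ω₁}, {ω₁, ω₄}, {ω₂, ω₃, ω₄}, X }.
Pass 1: 1 new —
  {ω₂, ω₃}  = X∖{ω₁, ω₄}
Pass 2 (1 new):
  {ω₁, ω₂, ω₃}  = {ω₂, ω₃} ∪ {ω₁}
Pass 3: +1 →
  {ω₄}  = X∖{ω₁, ω₂, ω₃}
Pass 4: stable.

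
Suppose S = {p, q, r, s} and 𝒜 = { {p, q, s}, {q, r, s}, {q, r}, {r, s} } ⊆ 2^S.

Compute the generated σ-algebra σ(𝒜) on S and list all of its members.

Seed the family with 𝒜 together with ∅ and S: { {}, {q, r}, {r, s}, {p, q, s}, {q, r, s}, S }.
Pass 1: +4 →
  {p}  = complement {q, r, s}
  {r}  = complement {p, q, s}
  {p, q}  = complement {r, s}
  {p, s}  = complement {q, r}
  (now 10)
Pass 2. New:
  {p, r}  = {r} ∪ {p}
  {p, q, r}  = {p, q} ∪ {r}
  {p, r, s}  = {r, s} ∪ {p, s}
  (now 13)
Pass 3: 3 new —
  {q}  = complement {p, r, s}
  {s}  = complement {p, q, r}
  {q, s}  = complement {p, r}
  (now 16)
Pass 4: stable.

|σ(𝒜)| = 16.  σ(𝒜) = { {}, {p}, {q}, {r}, {s}, {p, q}, {p, r}, {p, s}, {q, r}, {q, s}, {r, s}, {p, q, r}, {p, q, s}, {p, r, s}, {q, r, s}, S }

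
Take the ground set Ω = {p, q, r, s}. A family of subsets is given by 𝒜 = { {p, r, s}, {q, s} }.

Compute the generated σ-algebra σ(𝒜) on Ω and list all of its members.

σ(𝒜) = { {}, {q}, {s}, {p, r}, {q, s}, {p, q, r}, {p, r, s}, Ω }

Derivation:
Start: 𝒜 ∪ {∅, Ω} = { {}, {q, s}, {p, r, s}, Ω }.
Iteration 1. New:
  {q}  = {p, r, s}ᶜ
  {p, r}  = {q, s}ᶜ
Iteration 2: 1 new —
  {p, q, r}  = {p, r} ∪ {q}
Iteration 3 (1 new):
  {s}  = {p, q, r}ᶜ
Iteration 4 adds nothing — fixpoint reached.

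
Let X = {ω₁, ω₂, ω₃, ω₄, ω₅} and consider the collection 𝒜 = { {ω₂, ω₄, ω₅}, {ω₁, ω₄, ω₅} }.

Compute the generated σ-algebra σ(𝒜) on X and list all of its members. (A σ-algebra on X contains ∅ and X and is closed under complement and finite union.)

σ(𝒜) = { {}, {ω₁}, {ω₂}, {ω₃}, {ω₁, ω₂}, {ω₁, ω₃}, {ω₂, ω₃}, {ω₄, ω₅}, {ω₁, ω₂, ω₃}, {ω₁, ω₄, ω₅}, {ω₂, ω₄, ω₅}, {ω₃, ω₄, ω₅}, {ω₁, ω₂, ω₄, ω₅}, {ω₁, ω₃, ω₄, ω₅}, {ω₂, ω₃, ω₄, ω₅}, X }

Check:
Seed the family with 𝒜 together with ∅ and X: { {}, {ω₁, ω₄, ω₅}, {ω₂, ω₄, ω₅}, X }.
Round 1 adds 3:
  {ω₁, ω₃}  = X∖{ω₂, ω₄, ω₅}
  {ω₂, ω₃}  = X∖{ω₁, ω₄, ω₅}
  {ω₁, ω₂, ω₄, ω₅}  = {ω₂, ω₄, ω₅} ∪ {ω₁, ω₄, ω₅}
  — 7 sets.
Round 2: 4 new —
  {ω₃}  = X∖{ω₁, ω₂, ω₄, ω₅}
  {ω₁, ω₂, ω₃}  = {ω₂, ω₃} ∪ {ω₁, ω₃}
  {ω₁, ω₃, ω₄, ω₅}  = {ω₁, ω₄, ω₅} ∪ {ω₁, ω₃}
  {ω₂, ω₃, ω₄, ω₅}  = {ω₂, ω₃} ∪ {ω₂, ω₄, ω₅}
  — 11 sets.
Round 3. New:
  {ω₁}  = X∖{ω₂, ω₃, ω₄, ω₅}
  {ω₂}  = X∖{ω₁, ω₃, ω₄, ω₅}
  {ω₄, ω₅}  = X∖{ω₁, ω₂, ω₃}
  — 14 sets.
Round 4: +2 →
  {ω₁, ω₂}  = {ω₂} ∪ {ω₁}
  {ω₃, ω₄, ω₅}  = {ω₃} ∪ {ω₄, ω₅}
  — 16 sets.
Round 5 adds nothing — fixpoint reached.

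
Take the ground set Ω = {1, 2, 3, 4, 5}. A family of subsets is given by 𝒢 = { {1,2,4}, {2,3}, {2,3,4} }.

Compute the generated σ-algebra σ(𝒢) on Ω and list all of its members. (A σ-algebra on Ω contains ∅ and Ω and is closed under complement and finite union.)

Start: 𝒢 ∪ {∅, Ω} = { {}, {2,3}, {1,2,4}, {2,3,4}, Ω }.
Step 1 adds 4:
  {1,5}  = complement {2,3,4}
  {3,5}  = complement {1,2,4}
  {1,4,5}  = complement {2,3}
  {1,2,3,4}  = {2,3} ∪ {1,2,4}
  [9 total]
Step 2: +7 →
  {5}  = complement {1,2,3,4}
  {1,3,5}  = {1,5} ∪ {3,5}
  {2,3,5}  = {2,3} ∪ {3,5}
  {1,2,3,5}  = {2,3} ∪ {1,5}
  {1,2,4,5}  = {1,4,5} ∪ {1,2,4}
  {1,3,4,5}  = {1,4,5} ∪ {3,5}
  {2,3,4,5}  = {2,3,4} ∪ {3,5}
  [16 total]
Step 3 (6 new):
  {1}  = complement {2,3,4,5}
  {2}  = complement {1,3,4,5}
  {3}  = complement {1,2,4,5}
  {4}  = complement {1,2,3,5}
  {1,4}  = complement {2,3,5}
  {2,4}  = complement {1,3,5}
  [22 total]
Step 4 (10 new):
  {1,2}  = {2} ∪ {1}
  {1,3}  = {3} ∪ {1}
  {2,5}  = {2} ∪ {5}
  {3,4}  = {3} ∪ {4}
  {4,5}  = {5} ∪ {4}
  {1,2,3}  = {2,3} ∪ {1}
  {1,2,5}  = {2} ∪ {1,5}
  {1,3,4}  = {3} ∪ {1,4}
  {2,4,5}  = {5} ∪ {2,4}
  {3,4,5}  = {4} ∪ {3,5}
  [32 total]
Step 5: stable.

Hence σ(𝒢) has 32 members: { {}, {1}, {2}, {3}, {4}, {5}, {1,2}, {1,3}, {1,4}, {1,5}, {2,3}, {2,4}, {2,5}, {3,4}, {3,5}, {4,5}, {1,2,3}, {1,2,4}, {1,2,5}, {1,3,4}, {1,3,5}, {1,4,5}, {2,3,4}, {2,3,5}, {2,4,5}, {3,4,5}, {1,2,3,4}, {1,2,3,5}, {1,2,4,5}, {1,3,4,5}, {2,3,4,5}, Ω }.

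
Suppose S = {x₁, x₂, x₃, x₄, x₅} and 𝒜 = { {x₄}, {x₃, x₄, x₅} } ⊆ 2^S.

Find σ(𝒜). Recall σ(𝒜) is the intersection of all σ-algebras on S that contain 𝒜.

Begin from { {}, {x₄}, {x₃, x₄, x₅}, S } (that is, 𝒜 plus ∅ and S).
Iteration 1. New:
  {x₁, x₂}  = ᶜ of {x₃, x₄, x₅}
  {x₁, x₂, x₃, x₅}  = ᶜ of {x₄}
  (now 6)
Iteration 2 adds 1:
  {x₁, x₂, x₄}  = {x₁, x₂} ∪ {x₄}
  (now 7)
Iteration 3 (1 new):
  {x₃, x₅}  = ᶜ of {x₁, x₂, x₄}
  (now 8)
After Iteration 4 the family is unchanged; done.

|σ(𝒜)| = 8.  σ(𝒜) = { {}, {x₄}, {x₁, x₂}, {x₃, x₅}, {x₁, x₂, x₄}, {x₃, x₄, x₅}, {x₁, x₂, x₃, x₅}, S }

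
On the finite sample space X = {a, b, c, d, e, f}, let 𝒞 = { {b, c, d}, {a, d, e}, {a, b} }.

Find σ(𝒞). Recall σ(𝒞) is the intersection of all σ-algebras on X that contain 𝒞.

Begin from { ∅, {a, b}, {a, d, e}, {b, c, d}, X } (that is, 𝒞 plus ∅ and X).
Step 1: 6 new —
  {a, e, f}  = complement {b, c, d}
  {b, c, f}  = complement {a, d, e}
  {a, b, c, d}  = {b, c, d} ∪ {a, b}
  {a, b, d, e}  = {a, d, e} ∪ {a, b}
  {c, d, e, f}  = complement {a, b}
  {a, b, c, d, e}  = {a, d, e} ∪ {b, c, d}
  — 11 sets.
Step 2: 12 new —
  {f}  = complement {a, b, c, d, e}
  {c, f}  = complement {a, b, d, e}
  {e, f}  = complement {a, b, c, d}
  {a, b, c, f}  = {a, b} ∪ {b, c, f}
  {a, b, e, f}  = {a, b} ∪ {a, e, f}
  {a, d, e, f}  = {a, d, e} ∪ {a, e, f}
  {b, c, d, f}  = {b, c, d} ∪ {b, c, f}
  {a, b, c, d, f}  = {b, c, f} ∪ {a, b, c, d}
  {a, b, c, e, f}  = {b, c, f} ∪ {a, e, f}
  {a, b, d, e, f}  = {a, b, d, e} ∪ {a, e, f}
  {a, c, d, e, f}  = {a, d, e} ∪ {c, d, e, f}
  {b, c, d, e, f}  = {b, c, d} ∪ {c, d, e, f}
  — 23 sets.
Step 3: +13 →
  {a}  = complement {b, c, d, e, f}
  {b}  = complement {a, c, d, e, f}
  {c}  = complement {a, b, d, e, f}
  {d}  = complement {a, b, c, e, f}
  {e}  = complement {a, b, c, d, f}
  {a, e}  = complement {b, c, d, f}
  {b, c}  = complement {a, d, e, f}
  {c, d}  = complement {a, b, e, f}
  {d, e}  = complement {a, b, c, f}
  {a, b, f}  = {a, b} ∪ {f}
  {c, e, f}  = {e, f} ∪ {c, f}
  {a, c, e, f}  = {a, e, f} ∪ {c, f}
  {b, c, e, f}  = {e, f} ∪ {b, c, f}
  — 36 sets.
Step 4 adds 24:
  {a, c}  = {a} ∪ {c}
  {a, d}  = complement {b, c, e, f}
  {a, f}  = {a} ∪ {f}
  {b, d}  = complement {a, c, e, f}
  {b, e}  = {b} ∪ {e}
  {b, f}  = {b} ∪ {f}
  {c, e}  = {e} ∪ {c}
  {d, f}  = {f} ∪ {d}
  {a, b, c}  = {a, b} ∪ {c}
  {a, b, d}  = complement {c, e, f}
  {a, b, e}  = {a, b} ∪ {e}
  {a, c, d}  = {c, d} ∪ {a}
  {a, c, e}  = {c} ∪ {a, e}
  {a, c, f}  = {a} ∪ {c, f}
  {b, c, e}  = {e} ∪ {b, c}
  {b, d, e}  = {b} ∪ {d, e}
  {b, e, f}  = {e, f} ∪ {b}
  {c, d, e}  = complement {a, b, f}
  {c, d, f}  = {c, d} ∪ {f}
  {d, e, f}  = {e, f} ∪ {d, e}
  {a, b, c, e}  = {b, c} ∪ {a, e}
  {a, b, d, f}  = {d} ∪ {a, b, f}
  {a, c, d, e}  = {a, d, e} ∪ {c, d}
  {b, c, d, e}  = {e} ∪ {b, c, d}
  — 60 sets.
Step 5. New:
  {a, d, f}  = complement {b, c, e}
  {b, d, f}  = complement {a, c, e}
  {a, c, d, f}  = complement {b, e}
  {b, d, e, f}  = complement {a, c}
  — 64 sets.
Step 6: stable.

σ(𝒞) = { ∅, {a}, {b}, {c}, {d}, {e}, {f}, {a, b}, {a, c}, {a, d}, {a, e}, {a, f}, {b, c}, {b, d}, {b, e}, {b, f}, {c, d}, {c, e}, {c, f}, {d, e}, {d, f}, {e, f}, {a, b, c}, {a, b, d}, {a, b, e}, {a, b, f}, {a, c, d}, {a, c, e}, {a, c, f}, {a, d, e}, {a, d, f}, {a, e, f}, {b, c, d}, {b, c, e}, {b, c, f}, {b, d, e}, {b, d, f}, {b, e, f}, {c, d, e}, {c, d, f}, {c, e, f}, {d, e, f}, {a, b, c, d}, {a, b, c, e}, {a, b, c, f}, {a, b, d, e}, {a, b, d, f}, {a, b, e, f}, {a, c, d, e}, {a, c, d, f}, {a, c, e, f}, {a, d, e, f}, {b, c, d, e}, {b, c, d, f}, {b, c, e, f}, {b, d, e, f}, {c, d, e, f}, {a, b, c, d, e}, {a, b, c, d, f}, {a, b, c, e, f}, {a, b, d, e, f}, {a, c, d, e, f}, {b, c, d, e, f}, X }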